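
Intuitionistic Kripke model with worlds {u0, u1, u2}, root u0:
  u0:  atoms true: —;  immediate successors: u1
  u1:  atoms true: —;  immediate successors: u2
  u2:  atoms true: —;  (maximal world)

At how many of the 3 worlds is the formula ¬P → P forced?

0

u0: does not force it — u0 ⊮ ¬P → P: already at u0 itself, u0 ⊩ ¬P but u0 ⊮ P.
u1: does not force it — u1 ⊮ ¬P → P: already at u1 itself, u1 ⊩ ¬P but u1 ⊮ P.
u2: does not force it — u2 ⊮ ¬P → P: already at u2 itself, u2 ⊩ ¬P but u2 ⊮ P.
Worlds forcing the formula: { }.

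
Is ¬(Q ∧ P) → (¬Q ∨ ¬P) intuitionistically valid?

No

This is the constructively invalid direction of De Morgan's law for conjunction, which is not intuitionistically valid.
A Kripke countermodel: worlds 0, 1, 2; order generated by 0 ≤ 1, 0 ≤ 2; atoms true at each world — 0:{}; 1:{Q}; 2:{P}.
0 ⊮ ¬(Q ∧ P) → (¬Q ∨ ¬P): already at 0 itself, 0 ⊩ ¬(Q ∧ P) but 0 ⊮ ¬Q ∨ ¬P.
0 ⊮ ¬Q ∨ ¬P: neither disjunct is forced at 0.
0 ⊮ ¬Q since 1 is accessible from 0 and 1 ⊩ Q.
So the root 0 does not force the formula.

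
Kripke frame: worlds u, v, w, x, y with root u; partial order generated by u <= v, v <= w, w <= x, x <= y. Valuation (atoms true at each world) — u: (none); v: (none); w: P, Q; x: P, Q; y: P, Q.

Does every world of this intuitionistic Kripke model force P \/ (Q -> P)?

Yes

u ||- P \/ (Q -> P) via the disjunct Q -> P.
Since the root u forces P \/ (Q -> P) and forcing is persistent (monotone upward), every world forces it.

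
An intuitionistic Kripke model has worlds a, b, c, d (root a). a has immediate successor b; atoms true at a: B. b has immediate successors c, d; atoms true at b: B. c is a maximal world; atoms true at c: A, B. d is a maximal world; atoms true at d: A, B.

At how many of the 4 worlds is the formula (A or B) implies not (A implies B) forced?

a: does not force it — a does not force (A or B) implies not (A implies B): already at a itself, a forces A or B but a does not force not (A implies B).
b: does not force it — b does not force (A or B) implies not (A implies B): already at b itself, b forces A or B but b does not force not (A implies B).
c: does not force it — c does not force (A or B) implies not (A implies B): already at c itself, c forces A or B but c does not force not (A implies B).
d: does not force it.
Worlds forcing the formula: { }.

0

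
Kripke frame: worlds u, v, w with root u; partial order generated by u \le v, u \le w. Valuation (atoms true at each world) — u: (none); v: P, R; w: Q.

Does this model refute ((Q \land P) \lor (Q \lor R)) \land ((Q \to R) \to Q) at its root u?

u \nVdash ((Q \land P) \lor (Q \lor R)) \land ((Q \to R) \to Q) since u fails (Q \land P) \lor (Q \lor R).
So the root u does not force ((Q \land P) \lor (Q \lor R)) \land ((Q \to R) \to Q); the model is a countermodel.

Yes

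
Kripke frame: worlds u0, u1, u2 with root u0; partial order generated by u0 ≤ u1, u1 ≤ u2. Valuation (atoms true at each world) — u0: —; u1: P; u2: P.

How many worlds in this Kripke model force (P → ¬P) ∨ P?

2

u0: does not force it — u0 ⊮ (P → ¬P) ∨ P: neither disjunct is forced at u0.
u1: forces it.
u2: forces it.
Worlds forcing the formula: {u1, u2}.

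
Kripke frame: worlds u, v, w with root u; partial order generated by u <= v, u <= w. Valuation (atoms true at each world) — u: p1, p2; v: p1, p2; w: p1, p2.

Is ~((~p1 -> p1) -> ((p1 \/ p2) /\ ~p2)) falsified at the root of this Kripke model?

u ||- ~((~p1 -> p1) -> ((p1 \/ p2) /\ ~p2)): no world accessible from u forces (~p1 -> p1) -> ((p1 \/ p2) /\ ~p2).
So the root u forces ~((~p1 -> p1) -> ((p1 \/ p2) /\ ~p2)); the model is not a countermodel.

No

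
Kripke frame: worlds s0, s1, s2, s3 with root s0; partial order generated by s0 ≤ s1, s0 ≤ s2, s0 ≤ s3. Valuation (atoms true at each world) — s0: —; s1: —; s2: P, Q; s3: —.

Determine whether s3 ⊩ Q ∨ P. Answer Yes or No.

s3 ⊮ Q ∨ P: neither disjunct is forced at s3.
s3 lacks atom Q, so s3 ⊮ Q.

No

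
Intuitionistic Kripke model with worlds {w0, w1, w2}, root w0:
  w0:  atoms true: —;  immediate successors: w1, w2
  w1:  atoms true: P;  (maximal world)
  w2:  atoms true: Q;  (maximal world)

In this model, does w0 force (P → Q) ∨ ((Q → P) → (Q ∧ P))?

w0 ⊮ (P → Q) ∨ ((Q → P) → (Q ∧ P)): neither disjunct is forced at w0.
w0 ⊮ P → Q: at the accessible world w1, w1 ⊩ P but w1 ⊮ Q.
w1 lacks atom Q, so w1 ⊮ Q.

No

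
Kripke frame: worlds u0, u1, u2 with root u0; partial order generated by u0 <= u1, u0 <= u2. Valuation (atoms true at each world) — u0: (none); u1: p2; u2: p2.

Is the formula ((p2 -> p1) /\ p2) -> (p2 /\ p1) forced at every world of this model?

u0 ||- ((p2 -> p1) /\ p2) -> (p2 /\ p1) vacuously: no world accessible from u0 forces the antecedent (p2 -> p1) /\ p2.
Since the root u0 forces ((p2 -> p1) /\ p2) -> (p2 /\ p1) and forcing is persistent (monotone upward), every world forces it.

Yes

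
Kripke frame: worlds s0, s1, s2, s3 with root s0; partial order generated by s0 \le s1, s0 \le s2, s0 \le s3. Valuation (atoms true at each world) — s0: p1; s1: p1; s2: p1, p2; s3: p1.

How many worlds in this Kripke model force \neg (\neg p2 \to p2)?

s0: does not force it — s0 \nVdash \neg (\neg p2 \to p2) since s2 is accessible from s0 and s2 \Vdash \neg p2 \to p2.
s1: forces it.
s2: does not force it — s2 \nVdash \neg (\neg p2 \to p2) since s2 is accessible from s2 and s2 \Vdash \neg p2 \to p2.
s3: forces it.
Worlds forcing the formula: {s1, s3}.

2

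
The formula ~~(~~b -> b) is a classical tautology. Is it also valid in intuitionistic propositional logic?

This is the double negation of double-negation elimination, which is intuitionistically derivable.
By Glivenko's theorem the double negation of any classical propositional tautology is intuitionistically provable; ~~b -> b is classically a tautology.

Yes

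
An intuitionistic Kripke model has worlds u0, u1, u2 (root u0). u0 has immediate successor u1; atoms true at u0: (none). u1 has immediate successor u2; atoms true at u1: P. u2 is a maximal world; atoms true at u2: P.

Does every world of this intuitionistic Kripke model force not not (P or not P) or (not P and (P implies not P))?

Yes

u0 forces not not (P or not P) or (not P and (P implies not P)) via the disjunct not not (P or not P).
Since the root u0 forces not not (P or not P) or (not P and (P implies not P)) and forcing is persistent (monotone upward), every world forces it.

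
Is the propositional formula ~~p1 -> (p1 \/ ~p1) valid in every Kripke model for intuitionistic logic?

No

This is a variant of double-negation elimination (deriving excluded middle from double negation), which is not intuitionistically valid.
A Kripke countermodel: worlds a, b; order generated by a <= b; atoms true at each world — a:{}; b:{p1}.
a ||-/- ~~p1 -> (p1 \/ ~p1): already at a itself, a ||- ~~p1 but a ||-/- p1 \/ ~p1.
a ||-/- p1 \/ ~p1: neither disjunct is forced at a.
a lacks atom p1, so a ||-/- p1.
So the root a does not force the formula.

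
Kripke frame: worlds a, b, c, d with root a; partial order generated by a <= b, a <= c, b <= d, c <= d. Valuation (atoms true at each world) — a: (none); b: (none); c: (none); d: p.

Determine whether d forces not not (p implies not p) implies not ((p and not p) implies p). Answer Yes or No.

Yes

d forces not not (p implies not p) implies not ((p and not p) implies p) vacuously: no world accessible from d forces the antecedent not not (p implies not p).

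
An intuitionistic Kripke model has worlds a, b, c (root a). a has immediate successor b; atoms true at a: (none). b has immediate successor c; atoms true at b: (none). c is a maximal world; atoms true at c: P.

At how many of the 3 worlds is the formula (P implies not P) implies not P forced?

3

a: forces it.
b: forces it.
c: forces it.
Worlds forcing the formula: {a, b, c}.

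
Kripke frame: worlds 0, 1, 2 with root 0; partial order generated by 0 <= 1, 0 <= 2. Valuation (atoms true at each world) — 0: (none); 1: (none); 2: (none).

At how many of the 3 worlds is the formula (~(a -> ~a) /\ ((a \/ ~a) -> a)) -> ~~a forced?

3

0: forces it.
1: forces it.
2: forces it.
Worlds forcing the formula: {0, 1, 2}.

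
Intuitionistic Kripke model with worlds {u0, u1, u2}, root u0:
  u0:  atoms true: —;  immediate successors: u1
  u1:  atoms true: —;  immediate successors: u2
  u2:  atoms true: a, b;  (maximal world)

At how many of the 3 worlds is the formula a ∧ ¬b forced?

0

u0: does not force it — u0 ⊮ a ∧ ¬b since u0 fails a.
u1: does not force it.
u2: does not force it.
Worlds forcing the formula: { }.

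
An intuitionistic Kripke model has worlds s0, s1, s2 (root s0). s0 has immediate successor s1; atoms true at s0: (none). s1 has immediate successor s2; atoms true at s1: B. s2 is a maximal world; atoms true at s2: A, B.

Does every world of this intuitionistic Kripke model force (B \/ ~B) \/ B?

No

Not every world: s0 ||-/- (B \/ ~B) \/ B.
s0 ||-/- (B \/ ~B) \/ B: neither disjunct is forced at s0.
s0 ||-/- B \/ ~B: neither disjunct is forced at s0.
s0 lacks atom B, so s0 ||-/- B.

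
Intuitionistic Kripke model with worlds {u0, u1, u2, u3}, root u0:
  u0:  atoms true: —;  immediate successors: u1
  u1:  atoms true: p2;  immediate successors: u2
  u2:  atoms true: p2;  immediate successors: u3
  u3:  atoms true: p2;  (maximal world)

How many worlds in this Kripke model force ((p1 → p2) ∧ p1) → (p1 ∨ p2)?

u0: forces it.
u1: forces it.
u2: forces it.
u3: forces it.
Worlds forcing the formula: {u0, u1, u2, u3}.

4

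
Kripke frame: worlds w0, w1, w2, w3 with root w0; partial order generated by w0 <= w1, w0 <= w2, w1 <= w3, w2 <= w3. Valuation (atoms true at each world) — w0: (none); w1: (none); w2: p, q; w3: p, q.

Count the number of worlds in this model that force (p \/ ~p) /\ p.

2

w0: does not force it — w0 ||-/- (p \/ ~p) /\ p since w0 fails p \/ ~p.
w1: does not force it — w1 ||-/- (p \/ ~p) /\ p since w1 fails p \/ ~p.
w2: forces it.
w3: forces it.
Worlds forcing the formula: {w2, w3}.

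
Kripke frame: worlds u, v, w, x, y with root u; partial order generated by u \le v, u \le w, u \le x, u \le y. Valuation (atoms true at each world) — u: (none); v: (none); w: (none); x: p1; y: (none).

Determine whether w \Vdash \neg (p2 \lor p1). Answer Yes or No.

Yes

w \Vdash \neg (p2 \lor p1): no world accessible from w forces p2 \lor p1.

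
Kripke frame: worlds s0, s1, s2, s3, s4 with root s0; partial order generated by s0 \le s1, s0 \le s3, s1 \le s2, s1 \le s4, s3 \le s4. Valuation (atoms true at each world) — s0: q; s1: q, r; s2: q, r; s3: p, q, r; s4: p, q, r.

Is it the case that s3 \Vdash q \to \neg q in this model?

No

s3 \nVdash q \to \neg q: already at s3 itself, s3 \Vdash q but s3 \nVdash \neg q.
s3 \nVdash \neg q since s3 is accessible from s3 and s3 \Vdash q.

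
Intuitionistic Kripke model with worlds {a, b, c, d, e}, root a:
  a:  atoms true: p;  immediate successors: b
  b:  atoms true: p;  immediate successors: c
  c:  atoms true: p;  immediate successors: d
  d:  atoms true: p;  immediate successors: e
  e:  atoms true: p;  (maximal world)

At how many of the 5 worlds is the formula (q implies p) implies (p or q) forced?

5

a: forces it.
b: forces it.
c: forces it.
d: forces it.
e: forces it.
Worlds forcing the formula: {a, b, c, d, e}.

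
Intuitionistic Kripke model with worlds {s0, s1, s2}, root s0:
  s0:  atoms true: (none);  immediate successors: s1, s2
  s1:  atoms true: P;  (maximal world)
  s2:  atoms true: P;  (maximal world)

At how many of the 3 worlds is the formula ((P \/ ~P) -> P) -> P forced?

2

s0: does not force it — s0 ||-/- ((P \/ ~P) -> P) -> P: already at s0 itself, s0 ||- (P \/ ~P) -> P but s0 ||-/- P.
s1: forces it.
s2: forces it.
Worlds forcing the formula: {s1, s2}.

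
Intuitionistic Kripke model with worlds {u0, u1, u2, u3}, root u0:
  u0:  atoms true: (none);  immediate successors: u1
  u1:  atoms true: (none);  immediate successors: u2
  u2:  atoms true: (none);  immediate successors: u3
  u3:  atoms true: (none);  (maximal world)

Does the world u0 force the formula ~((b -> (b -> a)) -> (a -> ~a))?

u0 ||-/- ~((b -> (b -> a)) -> (a -> ~a)) since u0 is accessible from u0 and u0 ||- (b -> (b -> a)) -> (a -> ~a).
u0 ||- (b -> (b -> a)) -> (a -> ~a): every world accessible from u0 that forces b -> (b -> a) (namely u0, u1, u2, u3) also forces a -> ~a.

No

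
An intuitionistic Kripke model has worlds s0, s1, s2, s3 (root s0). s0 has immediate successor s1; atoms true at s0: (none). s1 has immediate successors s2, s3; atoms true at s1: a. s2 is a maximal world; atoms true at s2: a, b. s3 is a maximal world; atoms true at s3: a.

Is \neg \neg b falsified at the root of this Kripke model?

Yes

s0 \nVdash \neg \neg b since s3 is accessible from s0 and s3 \Vdash \neg b.
s3 \Vdash \neg b: no world accessible from s3 forces b.
So the root s0 does not force \neg \neg b; the model is a countermodel.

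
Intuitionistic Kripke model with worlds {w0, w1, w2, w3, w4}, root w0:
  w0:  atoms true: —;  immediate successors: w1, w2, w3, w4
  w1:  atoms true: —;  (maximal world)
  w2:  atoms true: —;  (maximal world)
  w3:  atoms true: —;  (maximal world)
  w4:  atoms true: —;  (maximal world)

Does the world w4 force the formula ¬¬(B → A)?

Yes

w4 ⊩ ¬¬(B → A): no world accessible from w4 forces ¬(B → A).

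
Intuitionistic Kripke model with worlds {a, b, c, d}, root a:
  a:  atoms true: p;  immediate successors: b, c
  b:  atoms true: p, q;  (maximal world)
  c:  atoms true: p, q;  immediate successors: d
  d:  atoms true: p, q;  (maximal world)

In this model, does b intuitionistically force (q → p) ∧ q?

b ⊩ (q → p) ∧ q since b forces both conjuncts.

Yes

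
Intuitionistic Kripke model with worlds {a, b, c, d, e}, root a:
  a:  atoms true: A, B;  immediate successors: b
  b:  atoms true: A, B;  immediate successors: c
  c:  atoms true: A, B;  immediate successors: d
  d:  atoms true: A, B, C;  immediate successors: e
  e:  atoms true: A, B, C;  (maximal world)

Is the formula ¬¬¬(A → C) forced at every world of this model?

Not every world: a ⊮ ¬¬¬(A → C).
a ⊮ ¬¬¬(A → C) since a is accessible from a and a ⊩ ¬¬(A → C).
a ⊩ ¬¬(A → C): no world accessible from a forces ¬(A → C).

No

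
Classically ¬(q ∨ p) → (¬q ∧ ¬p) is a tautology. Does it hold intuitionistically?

This is a constructively valid De Morgan direction (negated disjunction to conjunction of negations), which is intuitionistically derivable.
From ¬(q ∨ p): if q held then q ∨ p would, contradiction — so ¬q; similarly ¬p.

Yes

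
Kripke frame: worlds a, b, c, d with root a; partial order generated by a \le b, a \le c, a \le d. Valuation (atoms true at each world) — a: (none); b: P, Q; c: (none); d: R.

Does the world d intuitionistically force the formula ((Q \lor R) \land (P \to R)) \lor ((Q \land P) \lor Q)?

d \Vdash ((Q \lor R) \land (P \to R)) \lor ((Q \land P) \lor Q) via the disjunct (Q \lor R) \land (P \to R).

Yes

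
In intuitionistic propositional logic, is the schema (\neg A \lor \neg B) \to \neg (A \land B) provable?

This is a constructively valid De Morgan direction (disjunction of negations to negated conjunction), which is intuitionistically derivable.
If \neg A holds at a world then no accessible world forces A, hence none forces A \land B; likewise for \neg B.

Yes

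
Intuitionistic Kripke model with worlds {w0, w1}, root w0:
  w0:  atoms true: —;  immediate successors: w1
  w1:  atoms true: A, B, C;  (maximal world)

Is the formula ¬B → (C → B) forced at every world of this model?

w0 ⊩ ¬B → (C → B) vacuously: no world accessible from w0 forces the antecedent ¬B.
Since the root w0 forces ¬B → (C → B) and forcing is persistent (monotone upward), every world forces it.

Yes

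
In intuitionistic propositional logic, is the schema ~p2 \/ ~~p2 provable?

No

This is the weak law of excluded middle, which is not intuitionistically valid.
A Kripke countermodel: worlds u0, u1, u2; order generated by u0 <= u1, u0 <= u2; atoms true at each world — u0:{}; u1:{p2}; u2:{}.
u0 ||-/- ~p2 \/ ~~p2: neither disjunct is forced at u0.
u0 ||-/- ~p2 since u1 is accessible from u0 and u1 ||- p2.
So the root u0 does not force the formula.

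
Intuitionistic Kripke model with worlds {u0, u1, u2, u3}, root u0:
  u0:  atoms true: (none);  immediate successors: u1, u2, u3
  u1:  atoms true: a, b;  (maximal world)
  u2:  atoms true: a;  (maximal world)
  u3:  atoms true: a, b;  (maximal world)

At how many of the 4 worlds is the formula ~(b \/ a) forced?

0

u0: does not force it — u0 ||-/- ~(b \/ a) since u1 is accessible from u0 and u1 ||- b \/ a.
u1: does not force it.
u2: does not force it.
u3: does not force it.
Worlds forcing the formula: { }.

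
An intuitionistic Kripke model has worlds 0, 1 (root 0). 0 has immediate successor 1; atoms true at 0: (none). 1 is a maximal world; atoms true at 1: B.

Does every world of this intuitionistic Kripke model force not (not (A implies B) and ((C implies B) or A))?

Yes

0 forces not (not (A implies B) and ((C implies B) or A)): no world accessible from 0 forces not (A implies B) and ((C implies B) or A).
Since the root 0 forces not (not (A implies B) and ((C implies B) or A)) and forcing is persistent (monotone upward), every world forces it.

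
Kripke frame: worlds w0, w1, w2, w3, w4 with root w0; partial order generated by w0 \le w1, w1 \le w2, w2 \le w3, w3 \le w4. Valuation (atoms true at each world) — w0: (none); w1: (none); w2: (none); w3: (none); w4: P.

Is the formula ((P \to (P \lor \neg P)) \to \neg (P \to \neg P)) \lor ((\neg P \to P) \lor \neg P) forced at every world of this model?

w0 \Vdash ((P \to (P \lor \neg P)) \to \neg (P \to \neg P)) \lor ((\neg P \to P) \lor \neg P) via the disjunct (P \to (P \lor \neg P)) \to \neg (P \to \neg P).
Since the root w0 forces ((P \to (P \lor \neg P)) \to \neg (P \to \neg P)) \lor ((\neg P \to P) \lor \neg P) and forcing is persistent (monotone upward), every world forces it.

Yes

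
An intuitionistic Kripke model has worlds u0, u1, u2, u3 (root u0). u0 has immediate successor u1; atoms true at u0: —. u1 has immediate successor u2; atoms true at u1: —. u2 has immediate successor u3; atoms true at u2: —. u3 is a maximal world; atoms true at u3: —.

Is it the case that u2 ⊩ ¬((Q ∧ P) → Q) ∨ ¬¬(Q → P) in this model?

Yes

u2 ⊩ ¬((Q ∧ P) → Q) ∨ ¬¬(Q → P) via the disjunct ¬¬(Q → P).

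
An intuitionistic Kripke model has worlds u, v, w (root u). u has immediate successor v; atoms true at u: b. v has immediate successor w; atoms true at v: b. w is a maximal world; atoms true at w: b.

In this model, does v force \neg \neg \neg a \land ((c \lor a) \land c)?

No

v \nVdash \neg \neg \neg a \land ((c \lor a) \land c) since v fails (c \lor a) \land c.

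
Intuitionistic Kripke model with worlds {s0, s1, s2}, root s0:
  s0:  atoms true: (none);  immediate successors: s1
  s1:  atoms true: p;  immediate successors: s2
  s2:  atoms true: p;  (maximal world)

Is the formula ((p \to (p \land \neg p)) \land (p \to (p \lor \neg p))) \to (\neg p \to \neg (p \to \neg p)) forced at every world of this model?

s0 \Vdash ((p \to (p \land \neg p)) \land (p \to (p \lor \neg p))) \to (\neg p \to \neg (p \to \neg p)) vacuously: no world accessible from s0 forces the antecedent (p \to (p \land \neg p)) \land (p \to (p \lor \neg p)).
Since the root s0 forces ((p \to (p \land \neg p)) \land (p \to (p \lor \neg p))) \to (\neg p \to \neg (p \to \neg p)) and forcing is persistent (monotone upward), every world forces it.

Yes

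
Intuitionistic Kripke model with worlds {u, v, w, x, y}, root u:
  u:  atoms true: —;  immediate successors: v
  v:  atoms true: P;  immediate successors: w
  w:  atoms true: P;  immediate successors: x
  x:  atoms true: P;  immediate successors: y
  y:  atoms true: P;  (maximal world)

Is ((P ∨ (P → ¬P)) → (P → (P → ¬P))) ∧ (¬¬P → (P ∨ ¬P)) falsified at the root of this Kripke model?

Yes

u ⊮ ((P ∨ (P → ¬P)) → (P → (P → ¬P))) ∧ (¬¬P → (P ∨ ¬P)) since u fails (P ∨ (P → ¬P)) → (P → (P → ¬P)).
So the root u does not force ((P ∨ (P → ¬P)) → (P → (P → ¬P))) ∧ (¬¬P → (P ∨ ¬P)); the model is a countermodel.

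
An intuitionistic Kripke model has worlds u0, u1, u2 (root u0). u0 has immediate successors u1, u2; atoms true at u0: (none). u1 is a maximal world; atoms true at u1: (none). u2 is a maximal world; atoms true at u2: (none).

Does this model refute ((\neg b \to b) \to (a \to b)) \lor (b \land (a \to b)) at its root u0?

u0 \Vdash ((\neg b \to b) \to (a \to b)) \lor (b \land (a \to b)) via the disjunct (\neg b \to b) \to (a \to b).
So the root u0 forces ((\neg b \to b) \to (a \to b)) \lor (b \land (a \to b)); the model is not a countermodel.

No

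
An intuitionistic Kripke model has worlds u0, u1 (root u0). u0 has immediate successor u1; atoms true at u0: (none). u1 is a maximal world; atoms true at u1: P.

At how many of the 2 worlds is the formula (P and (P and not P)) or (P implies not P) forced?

u0: does not force it — u0 does not force (P and (P and not P)) or (P implies not P): neither disjunct is forced at u0.
u1: does not force it — u1 does not force (P and (P and not P)) or (P implies not P): neither disjunct is forced at u1.
Worlds forcing the formula: { }.

0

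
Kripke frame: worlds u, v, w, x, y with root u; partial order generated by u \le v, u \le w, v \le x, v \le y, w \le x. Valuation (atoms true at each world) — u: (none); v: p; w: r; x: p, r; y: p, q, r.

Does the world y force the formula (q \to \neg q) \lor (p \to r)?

y \Vdash (q \to \neg q) \lor (p \to r) via the disjunct p \to r.

Yes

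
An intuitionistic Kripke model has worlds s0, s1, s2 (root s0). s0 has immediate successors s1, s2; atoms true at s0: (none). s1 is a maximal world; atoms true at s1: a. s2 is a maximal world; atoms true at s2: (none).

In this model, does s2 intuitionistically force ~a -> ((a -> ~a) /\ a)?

No

s2 ||-/- ~a -> ((a -> ~a) /\ a): already at s2 itself, s2 ||- ~a but s2 ||-/- (a -> ~a) /\ a.
s2 ||-/- (a -> ~a) /\ a since s2 fails a.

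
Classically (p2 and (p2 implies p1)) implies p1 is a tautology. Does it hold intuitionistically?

This is modus ponens in implicational form, which is intuitionistically derivable.
If a world forces p2 and p2 implies p1, then applying the implication at that world (which is accessible from itself) gives p1.

Yes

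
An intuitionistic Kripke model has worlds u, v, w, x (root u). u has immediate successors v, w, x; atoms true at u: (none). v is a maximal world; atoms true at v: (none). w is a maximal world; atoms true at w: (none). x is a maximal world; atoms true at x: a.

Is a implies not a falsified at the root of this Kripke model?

u does not force a implies not a: at the accessible world x, x forces a but x does not force not a.
x does not force not a since x is accessible from x and x forces a.
So the root u does not force a implies not a; the model is a countermodel.

Yes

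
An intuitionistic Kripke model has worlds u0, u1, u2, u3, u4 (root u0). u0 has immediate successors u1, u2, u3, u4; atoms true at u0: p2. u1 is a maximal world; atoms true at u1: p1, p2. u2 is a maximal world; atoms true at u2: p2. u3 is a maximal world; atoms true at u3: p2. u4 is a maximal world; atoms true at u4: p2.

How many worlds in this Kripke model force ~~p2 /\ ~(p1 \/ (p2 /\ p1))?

3

u0: does not force it — u0 ||-/- ~~p2 /\ ~(p1 \/ (p2 /\ p1)) since u0 fails ~(p1 \/ (p2 /\ p1)).
u1: does not force it.
u2: forces it.
u3: forces it.
u4: forces it.
Worlds forcing the formula: {u2, u3, u4}.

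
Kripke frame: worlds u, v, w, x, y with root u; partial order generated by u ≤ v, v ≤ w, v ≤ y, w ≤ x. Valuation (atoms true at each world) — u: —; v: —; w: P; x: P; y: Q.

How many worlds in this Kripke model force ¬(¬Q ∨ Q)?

0

u: does not force it — u ⊮ ¬(¬Q ∨ Q) since w is accessible from u and w ⊩ ¬Q ∨ Q.
v: does not force it — v ⊮ ¬(¬Q ∨ Q) since w is accessible from v and w ⊩ ¬Q ∨ Q.
w: does not force it — w ⊮ ¬(¬Q ∨ Q) since w is accessible from w and w ⊩ ¬Q ∨ Q.
x: does not force it.
y: does not force it.
Worlds forcing the formula: { }.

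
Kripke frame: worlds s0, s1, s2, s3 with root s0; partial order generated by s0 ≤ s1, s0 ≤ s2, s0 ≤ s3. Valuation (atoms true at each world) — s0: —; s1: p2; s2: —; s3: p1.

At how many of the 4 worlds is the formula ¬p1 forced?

2

s0: does not force it — s0 ⊮ ¬p1 since s3 is accessible from s0 and s3 ⊩ p1.
s1: forces it.
s2: forces it.
s3: does not force it.
Worlds forcing the formula: {s1, s2}.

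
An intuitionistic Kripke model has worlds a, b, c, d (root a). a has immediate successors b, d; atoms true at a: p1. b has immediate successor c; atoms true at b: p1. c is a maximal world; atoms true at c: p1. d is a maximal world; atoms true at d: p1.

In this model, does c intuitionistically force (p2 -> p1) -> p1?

Yes

c ||- (p2 -> p1) -> p1: every world accessible from c that forces p2 -> p1 (namely c) also forces p1.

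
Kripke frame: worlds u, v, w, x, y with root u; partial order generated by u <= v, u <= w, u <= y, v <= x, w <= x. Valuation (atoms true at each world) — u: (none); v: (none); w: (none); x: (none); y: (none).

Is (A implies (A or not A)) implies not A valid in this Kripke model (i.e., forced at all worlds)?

Yes

u forces (A implies (A or not A)) implies not A: every world accessible from u that forces A implies (A or not A) (namely u, v, w, x, y) also forces not A.
Since the root u forces (A implies (A or not A)) implies not A and forcing is persistent (monotone upward), every world forces it.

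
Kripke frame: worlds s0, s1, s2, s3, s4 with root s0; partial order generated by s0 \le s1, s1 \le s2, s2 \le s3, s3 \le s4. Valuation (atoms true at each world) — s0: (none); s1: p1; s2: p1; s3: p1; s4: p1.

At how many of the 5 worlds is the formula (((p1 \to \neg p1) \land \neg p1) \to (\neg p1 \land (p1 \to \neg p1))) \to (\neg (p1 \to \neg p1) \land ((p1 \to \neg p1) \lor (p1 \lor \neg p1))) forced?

4

s0: does not force it — s0 \nVdash (((p1 \to \neg p1) \land \neg p1) \to (\neg p1 \land (p1 \to \neg p1))) \to (\neg (p1 \to \neg p1) \land ((p1 \to \neg p1) \lor (p1 \lor \neg p1))): already at s0 itself, s0 \Vdash ((p1 \to \neg p1) \land \neg p1) \to (\neg p1 \land (p1 \to \neg p1)) but s0 \nVdash \neg (p1 \to \neg p1) \land ((p1 \to \neg p1) \lor (p1 \lor \neg p1)).
s1: forces it.
s2: forces it.
s3: forces it.
s4: forces it.
Worlds forcing the formula: {s1, s2, s3, s4}.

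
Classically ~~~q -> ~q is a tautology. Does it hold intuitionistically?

Yes

This is triple-negation reduction, which is intuitionistically derivable.
Assume ~~~q and suppose q. Then ~~q (double-negation introduction), contradicting ~~~q. So ~q.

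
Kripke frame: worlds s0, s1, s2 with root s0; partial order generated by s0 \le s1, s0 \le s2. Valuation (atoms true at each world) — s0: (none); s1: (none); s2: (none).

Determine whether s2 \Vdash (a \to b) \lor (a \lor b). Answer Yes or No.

s2 \Vdash (a \to b) \lor (a \lor b) via the disjunct a \to b.

Yes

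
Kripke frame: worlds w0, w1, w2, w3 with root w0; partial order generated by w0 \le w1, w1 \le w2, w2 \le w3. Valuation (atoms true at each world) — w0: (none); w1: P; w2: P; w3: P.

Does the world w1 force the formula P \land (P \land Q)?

No

w1 \nVdash P \land (P \land Q) since w1 fails P \land Q.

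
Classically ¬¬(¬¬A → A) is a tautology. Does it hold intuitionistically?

This is the double negation of double-negation elimination, which is intuitionistically derivable.
By Glivenko's theorem the double negation of any classical propositional tautology is intuitionistically provable; ¬¬A → A is classically a tautology.

Yes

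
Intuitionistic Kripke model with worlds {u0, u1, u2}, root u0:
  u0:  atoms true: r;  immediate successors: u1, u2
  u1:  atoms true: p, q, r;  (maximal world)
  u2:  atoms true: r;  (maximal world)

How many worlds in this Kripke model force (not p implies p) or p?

u0: does not force it — u0 does not force (not p implies p) or p: neither disjunct is forced at u0.
u1: forces it.
u2: does not force it — u2 does not force (not p implies p) or p: neither disjunct is forced at u2.
Worlds forcing the formula: {u1}.

1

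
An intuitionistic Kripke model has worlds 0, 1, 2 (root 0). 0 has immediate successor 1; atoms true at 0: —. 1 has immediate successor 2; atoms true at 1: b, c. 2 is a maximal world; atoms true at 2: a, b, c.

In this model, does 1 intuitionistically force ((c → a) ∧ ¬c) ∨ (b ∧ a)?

1 ⊮ ((c → a) ∧ ¬c) ∨ (b ∧ a): neither disjunct is forced at 1.
1 ⊮ (c → a) ∧ ¬c since 1 fails c → a.

No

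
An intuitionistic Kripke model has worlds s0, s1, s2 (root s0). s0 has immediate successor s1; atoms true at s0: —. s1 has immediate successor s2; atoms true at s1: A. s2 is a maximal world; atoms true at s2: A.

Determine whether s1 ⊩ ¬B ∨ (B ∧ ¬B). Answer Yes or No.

Yes

s1 ⊩ ¬B ∨ (B ∧ ¬B) via the disjunct ¬B.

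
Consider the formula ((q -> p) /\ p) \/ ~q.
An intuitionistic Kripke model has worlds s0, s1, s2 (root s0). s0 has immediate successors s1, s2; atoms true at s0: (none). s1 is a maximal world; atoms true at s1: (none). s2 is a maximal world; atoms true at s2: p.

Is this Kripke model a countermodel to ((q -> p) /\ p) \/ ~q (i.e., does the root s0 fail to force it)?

No

s0 ||- ((q -> p) /\ p) \/ ~q via the disjunct ~q.
So the root s0 forces ((q -> p) /\ p) \/ ~q; the model is not a countermodel.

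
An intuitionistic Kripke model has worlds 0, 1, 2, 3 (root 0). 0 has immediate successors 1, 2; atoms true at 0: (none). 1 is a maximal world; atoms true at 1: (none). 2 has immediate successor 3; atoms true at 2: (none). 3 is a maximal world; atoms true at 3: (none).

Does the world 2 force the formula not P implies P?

2 does not force not P implies P: already at 2 itself, 2 forces not P but 2 does not force P.
2 lacks atom P, so 2 does not force P.

No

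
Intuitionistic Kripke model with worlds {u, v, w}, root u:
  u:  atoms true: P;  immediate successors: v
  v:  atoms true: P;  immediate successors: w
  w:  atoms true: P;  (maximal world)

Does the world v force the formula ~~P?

Yes

v ||- ~~P: no world accessible from v forces ~P.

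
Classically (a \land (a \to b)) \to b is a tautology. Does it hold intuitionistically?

This is modus ponens in implicational form, which is intuitionistically derivable.
If a world forces a and a \to b, then applying the implication at that world (which is accessible from itself) gives b.

Yes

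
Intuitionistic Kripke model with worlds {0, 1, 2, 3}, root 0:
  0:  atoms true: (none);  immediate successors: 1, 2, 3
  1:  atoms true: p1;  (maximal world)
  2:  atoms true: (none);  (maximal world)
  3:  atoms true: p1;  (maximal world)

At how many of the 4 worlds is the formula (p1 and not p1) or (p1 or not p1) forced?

3

0: does not force it — 0 does not force (p1 and not p1) or (p1 or not p1): neither disjunct is forced at 0.
1: forces it.
2: forces it.
3: forces it.
Worlds forcing the formula: {1, 2, 3}.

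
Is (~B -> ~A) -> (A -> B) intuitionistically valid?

No

This is the converse of contraposition, which is not intuitionistically valid.
A Kripke countermodel: worlds s0, s1; order generated by s0 <= s1; atoms true at each world — s0:{A}; s1:{A,B}.
s0 ||-/- (~B -> ~A) -> (A -> B): already at s0 itself, s0 ||- ~B -> ~A but s0 ||-/- A -> B.
s0 ||-/- A -> B: already at s0 itself, s0 ||- A but s0 ||-/- B.
s0 lacks atom B, so s0 ||-/- B.
So the root s0 does not force the formula.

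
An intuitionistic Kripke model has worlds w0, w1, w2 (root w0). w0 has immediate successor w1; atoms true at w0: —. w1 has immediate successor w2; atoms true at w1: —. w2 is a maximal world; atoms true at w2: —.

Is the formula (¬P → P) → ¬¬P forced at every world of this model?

w0 ⊩ (¬P → P) → ¬¬P vacuously: no world accessible from w0 forces the antecedent ¬P → P.
Since the root w0 forces (¬P → P) → ¬¬P and forcing is persistent (monotone upward), every world forces it.

Yes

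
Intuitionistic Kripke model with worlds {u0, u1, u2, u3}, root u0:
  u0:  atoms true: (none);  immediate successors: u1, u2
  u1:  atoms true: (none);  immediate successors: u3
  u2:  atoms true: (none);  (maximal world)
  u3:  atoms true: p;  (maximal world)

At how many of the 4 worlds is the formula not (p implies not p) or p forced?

2

u0: does not force it — u0 does not force not (p implies not p) or p: neither disjunct is forced at u0.
u1: forces it.
u2: does not force it — u2 does not force not (p implies not p) or p: neither disjunct is forced at u2.
u3: forces it.
Worlds forcing the formula: {u1, u3}.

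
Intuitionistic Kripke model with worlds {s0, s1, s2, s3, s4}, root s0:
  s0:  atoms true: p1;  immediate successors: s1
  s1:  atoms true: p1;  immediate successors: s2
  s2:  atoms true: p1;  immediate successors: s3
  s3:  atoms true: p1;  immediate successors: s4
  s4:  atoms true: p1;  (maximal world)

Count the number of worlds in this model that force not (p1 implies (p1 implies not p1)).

s0: forces it.
s1: forces it.
s2: forces it.
s3: forces it.
s4: forces it.
Worlds forcing the formula: {s0, s1, s2, s3, s4}.

5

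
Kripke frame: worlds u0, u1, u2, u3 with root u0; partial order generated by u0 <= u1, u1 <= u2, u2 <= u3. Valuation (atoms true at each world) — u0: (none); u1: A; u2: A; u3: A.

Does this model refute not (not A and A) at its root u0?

u0 forces not (not A and A): no world accessible from u0 forces not A and A.
So the root u0 forces not (not A and A); the model is not a countermodel.

No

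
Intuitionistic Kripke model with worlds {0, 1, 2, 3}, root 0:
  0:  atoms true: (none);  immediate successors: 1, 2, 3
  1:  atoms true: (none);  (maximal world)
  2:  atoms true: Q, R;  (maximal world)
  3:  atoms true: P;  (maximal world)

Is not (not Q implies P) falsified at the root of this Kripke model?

0 does not force not (not Q implies P) since 2 is accessible from 0 and 2 forces not Q implies P.
2 forces not Q implies P vacuously: no world accessible from 2 forces the antecedent not Q.
So the root 0 does not force not (not Q implies P); the model is a countermodel.

Yes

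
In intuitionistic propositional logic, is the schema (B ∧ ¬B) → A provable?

This is an instance of ex falso quodlibet, which is intuitionistically derivable.
No world can force both B and ¬B, so the antecedent B ∧ ¬B is never forced and the implication holds vacuously at every world.

Yes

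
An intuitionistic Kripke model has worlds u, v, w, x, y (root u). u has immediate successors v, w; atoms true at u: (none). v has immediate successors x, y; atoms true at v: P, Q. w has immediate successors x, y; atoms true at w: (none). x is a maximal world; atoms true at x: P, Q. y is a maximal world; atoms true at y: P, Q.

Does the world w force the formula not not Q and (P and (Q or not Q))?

w does not force not not Q and (P and (Q or not Q)) since w fails P and (Q or not Q).

No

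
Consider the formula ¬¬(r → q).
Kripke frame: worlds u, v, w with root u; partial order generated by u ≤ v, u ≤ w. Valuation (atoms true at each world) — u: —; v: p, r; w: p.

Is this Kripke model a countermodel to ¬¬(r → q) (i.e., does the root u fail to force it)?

u ⊮ ¬¬(r → q) since v is accessible from u and v ⊩ ¬(r → q).
v ⊩ ¬(r → q): no world accessible from v forces r → q.
So the root u does not force ¬¬(r → q); the model is a countermodel.

Yes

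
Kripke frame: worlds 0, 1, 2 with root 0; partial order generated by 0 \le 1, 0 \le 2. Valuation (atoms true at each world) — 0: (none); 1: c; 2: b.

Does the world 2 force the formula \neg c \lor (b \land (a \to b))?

2 \Vdash \neg c \lor (b \land (a \to b)) via the disjunct \neg c.

Yes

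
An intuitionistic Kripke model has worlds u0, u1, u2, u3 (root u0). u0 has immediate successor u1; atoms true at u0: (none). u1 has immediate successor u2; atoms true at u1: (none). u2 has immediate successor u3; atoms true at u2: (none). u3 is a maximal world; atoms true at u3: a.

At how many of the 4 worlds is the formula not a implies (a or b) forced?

4

u0: forces it.
u1: forces it.
u2: forces it.
u3: forces it.
Worlds forcing the formula: {u0, u1, u2, u3}.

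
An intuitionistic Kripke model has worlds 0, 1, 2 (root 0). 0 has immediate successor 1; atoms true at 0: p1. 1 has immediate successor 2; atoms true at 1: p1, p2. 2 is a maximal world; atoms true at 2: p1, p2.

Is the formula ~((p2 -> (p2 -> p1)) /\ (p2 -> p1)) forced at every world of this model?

No

Not every world: 0 ||-/- ~((p2 -> (p2 -> p1)) /\ (p2 -> p1)).
0 ||-/- ~((p2 -> (p2 -> p1)) /\ (p2 -> p1)) since 0 is accessible from 0 and 0 ||- (p2 -> (p2 -> p1)) /\ (p2 -> p1).
0 ||- (p2 -> (p2 -> p1)) /\ (p2 -> p1) since 0 forces both conjuncts.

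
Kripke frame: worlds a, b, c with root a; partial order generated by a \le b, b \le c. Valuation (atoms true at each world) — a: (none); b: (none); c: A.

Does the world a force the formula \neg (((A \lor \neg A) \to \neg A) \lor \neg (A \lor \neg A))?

a \Vdash \neg (((A \lor \neg A) \to \neg A) \lor \neg (A \lor \neg A)): no world accessible from a forces ((A \lor \neg A) \to \neg A) \lor \neg (A \lor \neg A).

Yes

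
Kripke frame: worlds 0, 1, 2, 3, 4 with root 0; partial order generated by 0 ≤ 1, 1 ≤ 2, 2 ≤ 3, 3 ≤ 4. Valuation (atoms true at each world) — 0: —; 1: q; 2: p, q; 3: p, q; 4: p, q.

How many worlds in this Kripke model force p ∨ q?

0: does not force it — 0 ⊮ p ∨ q: neither disjunct is forced at 0.
1: forces it.
2: forces it.
3: forces it.
4: forces it.
Worlds forcing the formula: {1, 2, 3, 4}.

4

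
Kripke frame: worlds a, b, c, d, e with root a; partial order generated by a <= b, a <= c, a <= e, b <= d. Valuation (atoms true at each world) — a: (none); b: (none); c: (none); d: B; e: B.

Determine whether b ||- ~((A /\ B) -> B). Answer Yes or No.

No

b ||-/- ~((A /\ B) -> B) since b is accessible from b and b ||- (A /\ B) -> B.
b ||- (A /\ B) -> B vacuously: no world accessible from b forces the antecedent A /\ B.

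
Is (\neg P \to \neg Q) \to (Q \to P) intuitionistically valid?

No

This is the converse of contraposition, which is not intuitionistically valid.
A Kripke countermodel: worlds w0, w1; order generated by w0 \le w1; atoms true at each world — w0:{Q}; w1:{P,Q}.
w0 \nVdash (\neg P \to \neg Q) \to (Q \to P): already at w0 itself, w0 \Vdash \neg P \to \neg Q but w0 \nVdash Q \to P.
w0 \nVdash Q \to P: already at w0 itself, w0 \Vdash Q but w0 \nVdash P.
w0 lacks atom P, so w0 \nVdash P.
So the root w0 does not force the formula.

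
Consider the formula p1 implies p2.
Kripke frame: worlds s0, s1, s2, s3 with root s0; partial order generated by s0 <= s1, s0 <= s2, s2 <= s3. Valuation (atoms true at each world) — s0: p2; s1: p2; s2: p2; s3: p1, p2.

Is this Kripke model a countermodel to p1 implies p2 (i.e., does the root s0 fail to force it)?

s0 forces p1 implies p2: every world accessible from s0 that forces p1 (namely s3) also forces p2.
So the root s0 forces p1 implies p2; the model is not a countermodel.

No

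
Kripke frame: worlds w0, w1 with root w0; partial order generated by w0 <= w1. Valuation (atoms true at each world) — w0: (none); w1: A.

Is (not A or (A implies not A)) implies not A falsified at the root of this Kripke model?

No

w0 forces (not A or (A implies not A)) implies not A vacuously: no world accessible from w0 forces the antecedent not A or (A implies not A).
So the root w0 forces (not A or (A implies not A)) implies not A; the model is not a countermodel.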